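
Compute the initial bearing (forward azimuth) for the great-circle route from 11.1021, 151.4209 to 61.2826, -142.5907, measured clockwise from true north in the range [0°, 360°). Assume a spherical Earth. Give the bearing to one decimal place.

Δλ = -142.5907 − 151.4209 = -294.0116°; wrapped into (−180°, 180°]: 65.9884°.
θ = atan2( sin Δλ · cos φ₂ , cos φ₁ · sin φ₂ − sin φ₁ · cos φ₂ · cos Δλ )
  = atan2(0.43891, 0.82294) = 28.073° → normalised to [0°, 360°): 28.073°.

28.1°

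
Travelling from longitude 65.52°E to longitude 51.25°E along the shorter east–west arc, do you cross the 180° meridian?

No

Signed shortest Δλ = ((51.25 − 65.52 + 180) mod 360) − 180 = -14.27°.
Going west by 14.27° from +65.52° reaches +51.25° without touching 180°.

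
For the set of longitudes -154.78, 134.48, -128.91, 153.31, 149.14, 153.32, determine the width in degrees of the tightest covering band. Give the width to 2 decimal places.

Sort the longitudes: -154.78°, -128.91°, +134.48°, +149.14°, +153.31°, +153.32°.
Eastward gaps between consecutive values (wrapping around): 25.87°, 263.39°, 14.66°, 4.17°, 0.01°, 51.90°.
Largest gap = 263.39° ⇒ minimal covering band is its complement: 360° − 263.39° = 96.61°.
Band runs from +134.48° eastward to -128.91°, crossing the antimeridian.

96.61°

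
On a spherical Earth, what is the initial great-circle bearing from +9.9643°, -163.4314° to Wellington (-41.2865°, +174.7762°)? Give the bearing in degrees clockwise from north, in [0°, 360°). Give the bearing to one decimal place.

Δλ = 174.7762 − -163.4314 = 338.2076°; wrapped into (−180°, 180°]: -21.7924°.
θ = atan2( sin Δλ · cos φ₂ , cos φ₁ · sin φ₂ − sin φ₁ · cos φ₂ · cos Δλ )
  = atan2(-0.27896, -0.77060) = -160.100° → normalised to [0°, 360°): 199.900°.

199.9°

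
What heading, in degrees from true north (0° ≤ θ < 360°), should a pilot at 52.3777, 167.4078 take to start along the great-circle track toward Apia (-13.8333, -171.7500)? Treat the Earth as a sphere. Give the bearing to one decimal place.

158.2°

Δλ = -171.7500 − 167.4078 = -339.1578°; wrapped into (−180°, 180°]: 20.8422°.
θ = atan2( sin Δλ · cos φ₂ , cos φ₁ · sin φ₂ − sin φ₁ · cos φ₂ · cos Δλ )
  = atan2(0.34548, -0.86471) = 158.222° → normalised to [0°, 360°): 158.222°.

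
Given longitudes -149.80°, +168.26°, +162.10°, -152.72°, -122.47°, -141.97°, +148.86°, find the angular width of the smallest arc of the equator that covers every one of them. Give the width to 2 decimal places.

88.67°

Sort the longitudes: -152.72°, -149.80°, -141.97°, -122.47°, +148.86°, +162.10°, +168.26°.
Eastward gaps between consecutive values (wrapping around): 2.92°, 7.83°, 19.50°, 271.33°, 13.24°, 6.16°, 39.02°.
Largest gap = 271.33° ⇒ minimal covering band is its complement: 360° − 271.33° = 88.67°.
Band runs from +148.86° eastward to -122.47°, crossing the antimeridian.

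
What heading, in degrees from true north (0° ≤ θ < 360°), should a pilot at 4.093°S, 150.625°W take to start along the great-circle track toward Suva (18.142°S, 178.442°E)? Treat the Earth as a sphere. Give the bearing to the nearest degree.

Δλ = 178.442 − -150.625 = 329.067°; wrapped into (−180°, 180°]: -30.933°.
θ = atan2( sin Δλ · cos φ₂ , cos φ₁ · sin φ₂ − sin φ₁ · cos φ₂ · cos Δλ )
  = atan2(-0.48848, -0.25240) = -117.325° → normalised to [0°, 360°): 242.675°.

243°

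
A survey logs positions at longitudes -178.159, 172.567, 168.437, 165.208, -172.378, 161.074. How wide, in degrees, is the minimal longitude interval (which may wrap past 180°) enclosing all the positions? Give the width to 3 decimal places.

26.548°

Sort the longitudes: -178.159°, -172.378°, +161.074°, +165.208°, +168.437°, +172.567°.
Eastward gaps between consecutive values (wrapping around): 5.781°, 333.452°, 4.134°, 3.229°, 4.130°, 9.274°.
Largest gap = 333.452° ⇒ minimal covering band is its complement: 360° − 333.452° = 26.548°.
Band runs from +161.074° eastward to -172.378°, crossing the antimeridian.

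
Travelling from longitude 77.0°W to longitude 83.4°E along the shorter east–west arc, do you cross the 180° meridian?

Signed shortest Δλ = ((83.4 − -77.0 + 180) mod 360) − 180 = 160.4°.
Going east by 160.4° from -77.0° reaches +83.4° without touching 180°.

No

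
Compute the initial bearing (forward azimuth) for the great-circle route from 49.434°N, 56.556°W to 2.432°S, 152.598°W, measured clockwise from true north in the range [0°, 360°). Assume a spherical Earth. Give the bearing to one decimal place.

Δλ = -152.598 − -56.556 = -96.042°.
θ = atan2( sin Δλ · cos φ₂ , cos φ₁ · sin φ₂ − sin φ₁ · cos φ₂ · cos Δλ )
  = atan2(-0.99355, 0.05229) = -86.987° → normalised to [0°, 360°): 273.013°.

273.0°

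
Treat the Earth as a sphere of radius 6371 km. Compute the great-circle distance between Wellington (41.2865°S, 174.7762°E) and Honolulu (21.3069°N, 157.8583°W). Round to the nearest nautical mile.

Δλ = -157.8583 − 174.7762 = -332.6345°; wrapped into (−180°, 180°]: 27.3655°.
Δφ = 21.3069 − -41.2865 = 62.5934°.
a = sin²(Δφ/2) + cos φ₁ · cos φ₂ · sin²(Δλ/2) = 0.309020.
c = 2·atan2(√a, √(1−a)) = 1.17888 rad → d = 6371·c ≈ 7510.64 km ≈ 4055.42 nmi.

4055 nmi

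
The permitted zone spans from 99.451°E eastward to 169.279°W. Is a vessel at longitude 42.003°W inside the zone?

No

Band width going east from +99.451° to -169.279°: ((-169.279 − 99.451) mod 360) = 91.270°.
Offset of -42.003° east of the west edge: ((-42.003 − 99.451) mod 360) = 218.546°.
218.546° > 91.270° ⇒ outside.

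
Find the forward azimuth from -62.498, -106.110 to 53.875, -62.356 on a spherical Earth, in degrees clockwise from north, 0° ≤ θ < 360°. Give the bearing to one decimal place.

28.5°

Δλ = -62.356 − -106.110 = 43.754°.
θ = atan2( sin Δλ · cos φ₂ , cos φ₁ · sin φ₂ − sin φ₁ · cos φ₂ · cos Δλ )
  = atan2(0.40771, 0.75071) = 28.506° → normalised to [0°, 360°): 28.506°.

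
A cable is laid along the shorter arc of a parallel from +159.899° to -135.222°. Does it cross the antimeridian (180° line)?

Naïve |-135.222 − 159.899| = 295.121° > 180°, so the shorter arc goes the other way round — across 180°.
Signed shortest Δλ = ((-135.222 − 159.899 + 180) mod 360) − 180 = 64.879°.
Going east by 64.879° from +159.899° passes through 180° before reaching -135.222°.

Yes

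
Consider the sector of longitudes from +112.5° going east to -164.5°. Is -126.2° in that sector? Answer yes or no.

No

Band width going east from +112.5° to -164.5°: ((-164.5 − 112.5) mod 360) = 83.0°.
Offset of -126.2° east of the west edge: ((-126.2 − 112.5) mod 360) = 121.3°.
121.3° > 83.0° ⇒ outside.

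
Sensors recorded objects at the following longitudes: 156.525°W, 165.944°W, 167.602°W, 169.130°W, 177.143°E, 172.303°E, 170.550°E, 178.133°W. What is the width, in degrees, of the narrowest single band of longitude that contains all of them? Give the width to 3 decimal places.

32.925°

Sort the longitudes: -178.133°, -169.130°, -167.602°, -165.944°, -156.525°, +170.550°, +172.303°, +177.143°.
Eastward gaps between consecutive values (wrapping around): 9.003°, 1.528°, 1.658°, 9.419°, 327.075°, 1.753°, 4.840°, 4.724°.
Largest gap = 327.075° ⇒ minimal covering band is its complement: 360° − 327.075° = 32.925°.
Band runs from +170.550° eastward to -156.525°, crossing the antimeridian.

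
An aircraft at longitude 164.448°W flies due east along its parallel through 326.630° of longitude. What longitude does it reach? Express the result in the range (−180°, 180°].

Start at -164.448°; shift +326.630° → +162.182°.
+162.182° already lies in (−180°, 180°].

162.182°E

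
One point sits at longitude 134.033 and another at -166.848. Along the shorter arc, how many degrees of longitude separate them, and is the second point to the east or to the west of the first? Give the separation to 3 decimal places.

59.119° east

Raw difference: -166.848 − 134.033 = -300.881°.
Normalise into (−180°, 180°]: -300.881° + 360° = 59.119°.
Positive ⇒ the second point lies to the east; separation 59.119°.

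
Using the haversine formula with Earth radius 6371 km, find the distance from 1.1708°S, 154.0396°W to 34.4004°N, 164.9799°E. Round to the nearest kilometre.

5818 km

Δλ = 164.9799 − -154.0396 = 319.0195°; wrapped into (−180°, 180°]: -40.9805°.
Δφ = 34.4004 − -1.1708 = 35.5712°.
a = sin²(Δφ/2) + cos φ₁ · cos φ₂ · sin²(Δλ/2) = 0.194386.
c = 2·atan2(√a, √(1−a)) = 0.91318 rad → d = 6371·c ≈ 5817.90 km.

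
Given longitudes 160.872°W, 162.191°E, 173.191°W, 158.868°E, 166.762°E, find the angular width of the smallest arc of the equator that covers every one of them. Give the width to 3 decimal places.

40.260°

Sort the longitudes: -173.191°, -160.872°, +158.868°, +162.191°, +166.762°.
Eastward gaps between consecutive values (wrapping around): 12.319°, 319.740°, 3.323°, 4.571°, 20.047°.
Largest gap = 319.740° ⇒ minimal covering band is its complement: 360° − 319.740° = 40.260°.
Band runs from +158.868° eastward to -160.872°, crossing the antimeridian.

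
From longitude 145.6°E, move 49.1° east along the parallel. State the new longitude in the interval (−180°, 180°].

Start at +145.6°; shift +49.1° → +194.7°.
+194.7° lies outside (−180°, 180°]; subtract 360° → -165.3°.

165.3°W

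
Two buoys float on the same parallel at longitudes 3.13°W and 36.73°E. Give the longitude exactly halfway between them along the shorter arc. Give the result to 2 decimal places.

Signed shortest Δλ from -3.13° to +36.73° is +39.86°.
Midpoint longitude = -3.13° + (+39.86°)/2 = -3.13° + 19.93° = +16.80°.

16.80°E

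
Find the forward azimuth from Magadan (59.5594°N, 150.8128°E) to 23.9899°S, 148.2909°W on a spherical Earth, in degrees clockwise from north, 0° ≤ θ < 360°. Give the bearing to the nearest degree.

Δλ = -148.2909 − 150.8128 = -299.1037°; wrapped into (−180°, 180°]: 60.8963°.
θ = atan2( sin Δλ · cos φ₂ , cos φ₁ · sin φ₂ − sin φ₁ · cos φ₂ · cos Δλ )
  = atan2(0.79826, -0.58911) = 126.427° → normalised to [0°, 360°): 126.427°.

126°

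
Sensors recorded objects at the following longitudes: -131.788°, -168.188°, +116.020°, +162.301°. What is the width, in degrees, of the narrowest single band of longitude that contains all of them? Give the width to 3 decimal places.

Sort the longitudes: -168.188°, -131.788°, +116.020°, +162.301°.
Eastward gaps between consecutive values (wrapping around): 36.400°, 247.808°, 46.281°, 29.511°.
Largest gap = 247.808° ⇒ minimal covering band is its complement: 360° − 247.808° = 112.192°.
Band runs from +116.020° eastward to -131.788°, crossing the antimeridian.

112.192°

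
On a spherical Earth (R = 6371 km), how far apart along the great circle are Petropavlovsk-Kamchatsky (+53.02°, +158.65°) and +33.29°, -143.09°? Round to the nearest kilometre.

Δλ = -143.09 − 158.65 = -301.74°; wrapped into (−180°, 180°]: 58.26°.
Δφ = 33.29 − 53.02 = -19.73°.
a = sin²(Δφ/2) + cos φ₁ · cos φ₂ · sin²(Δλ/2) = 0.148506.
c = 2·atan2(√a, √(1−a)) = 0.79121 rad → d = 6371·c ≈ 5040.78 km.

5041 km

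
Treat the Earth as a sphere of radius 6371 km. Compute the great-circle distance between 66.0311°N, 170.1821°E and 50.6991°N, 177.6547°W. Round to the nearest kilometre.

Δλ = -177.6547 − 170.1821 = -347.8368°; wrapped into (−180°, 180°]: 12.1632°.
Δφ = 50.6991 − 66.0311 = -15.3320°.
a = sin²(Δφ/2) + cos φ₁ · cos φ₂ · sin²(Δλ/2) = 0.020683.
c = 2·atan2(√a, √(1−a)) = 0.28863 rad → d = 6371·c ≈ 1838.89 km.

1839 km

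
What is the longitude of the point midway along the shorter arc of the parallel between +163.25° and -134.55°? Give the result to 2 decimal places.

Signed shortest Δλ from +163.25° to -134.55° is +62.20°.
Midpoint longitude = +163.25° + (+62.20°)/2 = +163.25° + 31.10° = +194.35°.
Normalise into (−180°, 180°]: -165.65°.
(The naïve average (+163.25 + -134.55)/2 = 14.35° is on the wrong side of the globe.)

-165.65°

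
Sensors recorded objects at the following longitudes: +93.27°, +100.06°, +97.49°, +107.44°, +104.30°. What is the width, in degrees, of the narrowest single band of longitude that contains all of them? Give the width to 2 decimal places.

14.17°

Sort the longitudes: +93.27°, +97.49°, +100.06°, +104.30°, +107.44°.
Eastward gaps between consecutive values (wrapping around): 4.22°, 2.57°, 4.24°, 3.14°, 345.83°.
Largest gap = 345.83° ⇒ minimal covering band is its complement: 360° − 345.83° = 14.17°.
Band runs from +93.27° eastward to +107.44°.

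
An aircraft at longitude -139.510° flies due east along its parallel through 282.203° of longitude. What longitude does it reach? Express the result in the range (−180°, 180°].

+142.693°

Start at -139.510°; shift +282.203° → +142.693°.
+142.693° already lies in (−180°, 180°].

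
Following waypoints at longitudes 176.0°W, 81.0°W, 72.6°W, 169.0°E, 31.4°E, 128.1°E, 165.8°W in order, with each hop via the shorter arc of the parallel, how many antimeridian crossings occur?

Leg 1: -176.0° → -81.0°, shortest Δλ = 95.0° (east) — does not cross 180°.
Leg 2: -81.0° → -72.6°, shortest Δλ = 8.4° (east) — does not cross 180°.
Leg 3: -72.6° → +169.0°, shortest Δλ = -118.4° (west) — crosses 180°.
Leg 4: +169.0° → +31.4°, shortest Δλ = -137.6° (west) — does not cross 180°.
Leg 5: +31.4° → +128.1°, shortest Δλ = 96.7° (east) — does not cross 180°.
Leg 6: +128.1° → -165.8°, shortest Δλ = 66.1° (east) — crosses 180°.
Total crossings: 2.

2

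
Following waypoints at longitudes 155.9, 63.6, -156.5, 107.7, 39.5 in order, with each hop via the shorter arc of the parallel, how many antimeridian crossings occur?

2

Leg 1: +155.9° → +63.6°, shortest Δλ = -92.3° (west) — does not cross 180°.
Leg 2: +63.6° → -156.5°, shortest Δλ = 139.9° (east) — crosses 180°.
Leg 3: -156.5° → +107.7°, shortest Δλ = -95.8° (west) — crosses 180°.
Leg 4: +107.7° → +39.5°, shortest Δλ = -68.2° (west) — does not cross 180°.
Total crossings: 2.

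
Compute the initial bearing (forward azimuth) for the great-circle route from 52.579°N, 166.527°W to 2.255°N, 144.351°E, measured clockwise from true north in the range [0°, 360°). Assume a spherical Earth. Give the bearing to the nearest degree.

237°

Δλ = 144.351 − -166.527 = 310.878°; wrapped into (−180°, 180°]: -49.122°.
θ = atan2( sin Δλ · cos φ₂ , cos φ₁ · sin φ₂ − sin φ₁ · cos φ₂ · cos Δλ )
  = atan2(-0.75552, -0.49545) = -123.256° → normalised to [0°, 360°): 236.744°.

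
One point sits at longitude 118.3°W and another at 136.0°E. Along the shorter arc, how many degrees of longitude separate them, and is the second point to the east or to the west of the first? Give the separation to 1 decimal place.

Raw difference: 136.0 − -118.3 = 254.3°.
Normalise into (−180°, 180°]: 254.3° − 360° = -105.7°.
Negative ⇒ the second point lies to the west; separation 105.7°.

105.7° west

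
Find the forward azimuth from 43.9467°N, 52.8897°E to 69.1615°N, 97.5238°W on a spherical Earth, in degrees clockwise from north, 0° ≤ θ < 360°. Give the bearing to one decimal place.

Δλ = -97.5238 − 52.8897 = -150.4135°.
θ = atan2( sin Δλ · cos φ₂ , cos φ₁ · sin φ₂ − sin φ₁ · cos φ₂ · cos Δλ )
  = atan2(-0.17564, 0.88758) = -11.193° → normalised to [0°, 360°): 348.807°.

348.8°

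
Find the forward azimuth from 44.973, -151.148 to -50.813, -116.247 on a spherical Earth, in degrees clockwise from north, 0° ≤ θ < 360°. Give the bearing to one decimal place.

Δλ = -116.247 − -151.148 = 34.901°.
θ = atan2( sin Δλ · cos φ₂ , cos φ₁ · sin φ₂ − sin φ₁ · cos φ₂ · cos Δλ )
  = atan2(0.36152, -0.91458) = 158.432° → normalised to [0°, 360°): 158.432°.

158.4°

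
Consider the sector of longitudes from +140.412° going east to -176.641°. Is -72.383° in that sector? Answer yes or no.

No

Band width going east from +140.412° to -176.641°: ((-176.641 − 140.412) mod 360) = 42.947°.
Offset of -72.383° east of the west edge: ((-72.383 − 140.412) mod 360) = 147.205°.
147.205° > 42.947° ⇒ outside.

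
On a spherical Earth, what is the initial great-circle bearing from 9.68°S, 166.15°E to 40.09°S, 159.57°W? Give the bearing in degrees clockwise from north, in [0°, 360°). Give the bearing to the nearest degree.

Δλ = -159.57 − 166.15 = -325.72°; wrapped into (−180°, 180°]: 34.28°.
θ = atan2( sin Δλ · cos φ₂ , cos φ₁ · sin φ₂ − sin φ₁ · cos φ₂ · cos Δλ )
  = atan2(0.43090, -0.52853) = 140.811° → normalised to [0°, 360°): 140.811°.

141°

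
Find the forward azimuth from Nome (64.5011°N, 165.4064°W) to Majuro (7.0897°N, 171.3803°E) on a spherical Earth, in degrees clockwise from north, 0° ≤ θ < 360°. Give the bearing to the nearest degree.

Δλ = 171.3803 − -165.4064 = 336.7867°; wrapped into (−180°, 180°]: -23.2133°.
θ = atan2( sin Δλ · cos φ₂ , cos φ₁ · sin φ₂ − sin φ₁ · cos φ₂ · cos Δλ )
  = atan2(-0.39114, -0.77005) = -153.072° → normalised to [0°, 360°): 206.928°.

207°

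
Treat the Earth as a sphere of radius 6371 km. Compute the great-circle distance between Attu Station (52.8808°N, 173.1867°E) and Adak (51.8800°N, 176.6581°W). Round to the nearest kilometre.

Δλ = -176.6581 − 173.1867 = -349.8448°; wrapped into (−180°, 180°]: 10.1552°.
Δφ = 51.8800 − 52.8808 = -1.0008°.
a = sin²(Δφ/2) + cos φ₁ · cos φ₂ · sin²(Δλ/2) = 0.002994.
c = 2·atan2(√a, √(1−a)) = 0.10950 rad → d = 6371·c ≈ 697.60 km.

698 km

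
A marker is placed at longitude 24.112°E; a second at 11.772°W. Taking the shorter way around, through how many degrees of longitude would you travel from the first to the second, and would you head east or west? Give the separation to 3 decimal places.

Raw difference: -11.772 − 24.112 = -35.884°.
Normalise into (−180°, 180°]: -35.884° stays -35.884°.
Negative ⇒ the second point lies to the west; separation 35.884°.

35.884° west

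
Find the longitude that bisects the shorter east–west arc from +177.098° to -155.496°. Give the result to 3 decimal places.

-169.199°

Signed shortest Δλ from +177.098° to -155.496° is +27.406°.
Midpoint longitude = +177.098° + (+27.406°)/2 = +177.098° + 13.703° = +190.801°.
Normalise into (−180°, 180°]: -169.199°.
(The naïve average (+177.098 + -155.496)/2 = 10.801° is on the wrong side of the globe.)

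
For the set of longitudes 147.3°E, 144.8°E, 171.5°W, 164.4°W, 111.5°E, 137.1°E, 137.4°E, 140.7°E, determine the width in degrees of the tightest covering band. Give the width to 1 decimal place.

Sort the longitudes: -171.5°, -164.4°, +111.5°, +137.1°, +137.4°, +140.7°, +144.8°, +147.3°.
Eastward gaps between consecutive values (wrapping around): 7.1°, 275.9°, 25.6°, 0.3°, 3.3°, 4.1°, 2.5°, 41.2°.
Largest gap = 275.9° ⇒ minimal covering band is its complement: 360° − 275.9° = 84.1°.
Band runs from +111.5° eastward to -164.4°, crossing the antimeridian.

84.1°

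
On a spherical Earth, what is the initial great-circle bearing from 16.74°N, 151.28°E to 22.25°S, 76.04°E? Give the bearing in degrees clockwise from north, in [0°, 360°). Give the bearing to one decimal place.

244.3°

Δλ = 76.04 − 151.28 = -75.24°.
θ = atan2( sin Δλ · cos φ₂ , cos φ₁ · sin φ₂ − sin φ₁ · cos φ₂ · cos Δλ )
  = atan2(-0.89500, -0.43052) = -115.689° → normalised to [0°, 360°): 244.311°.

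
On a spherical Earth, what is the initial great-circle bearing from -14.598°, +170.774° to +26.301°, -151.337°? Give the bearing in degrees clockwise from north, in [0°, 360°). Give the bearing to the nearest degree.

Δλ = -151.337 − 170.774 = -322.111°; wrapped into (−180°, 180°]: 37.889°.
θ = atan2( sin Δλ · cos φ₂ , cos φ₁ · sin φ₂ − sin φ₁ · cos φ₂ · cos Δλ )
  = atan2(0.55056, 0.60710) = 42.204° → normalised to [0°, 360°): 42.204°.

42°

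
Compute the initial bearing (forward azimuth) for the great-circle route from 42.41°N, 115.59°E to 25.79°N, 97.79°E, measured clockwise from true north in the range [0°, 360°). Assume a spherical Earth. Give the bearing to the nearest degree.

Δλ = 97.79 − 115.59 = -17.80°.
θ = atan2( sin Δλ · cos φ₂ , cos φ₁ · sin φ₂ − sin φ₁ · cos φ₂ · cos Δλ )
  = atan2(-0.27525, -0.25695) = -133.031° → normalised to [0°, 360°): 226.969°.

227°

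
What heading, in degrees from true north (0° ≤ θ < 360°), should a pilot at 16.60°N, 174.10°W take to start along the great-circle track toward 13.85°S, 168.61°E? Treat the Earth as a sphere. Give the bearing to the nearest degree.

210°

Δλ = 168.61 − -174.10 = 342.71°; wrapped into (−180°, 180°]: -17.29°.
θ = atan2( sin Δλ · cos φ₂ , cos φ₁ · sin φ₂ − sin φ₁ · cos φ₂ · cos Δλ )
  = atan2(-0.28857, -0.49425) = -149.722° → normalised to [0°, 360°): 210.278°.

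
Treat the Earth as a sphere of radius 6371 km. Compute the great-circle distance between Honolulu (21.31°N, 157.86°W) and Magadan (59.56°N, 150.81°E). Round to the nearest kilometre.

Δλ = 150.81 − -157.86 = 308.67°; wrapped into (−180°, 180°]: -51.33°.
Δφ = 59.56 − 21.31 = 38.25°.
a = sin²(Δφ/2) + cos φ₁ · cos φ₂ · sin²(Δλ/2) = 0.195880.
c = 2·atan2(√a, √(1−a)) = 0.91695 rad → d = 6371·c ≈ 5841.92 km.

5842 km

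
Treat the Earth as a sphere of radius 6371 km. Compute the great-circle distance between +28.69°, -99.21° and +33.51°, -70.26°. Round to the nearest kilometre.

Δλ = -70.26 − -99.21 = 28.95°.
Δφ = 33.51 − 28.69 = 4.82°.
a = sin²(Δφ/2) + cos φ₁ · cos φ₂ · sin²(Δλ/2) = 0.047467.
c = 2·atan2(√a, √(1−a)) = 0.43926 rad → d = 6371·c ≈ 2798.53 km.

2799 km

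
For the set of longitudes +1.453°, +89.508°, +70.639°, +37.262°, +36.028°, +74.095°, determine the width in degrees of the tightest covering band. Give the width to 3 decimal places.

Sort the longitudes: +1.453°, +36.028°, +37.262°, +70.639°, +74.095°, +89.508°.
Eastward gaps between consecutive values (wrapping around): 34.575°, 1.234°, 33.377°, 3.456°, 15.413°, 271.945°.
Largest gap = 271.945° ⇒ minimal covering band is its complement: 360° − 271.945° = 88.055°.
Band runs from +1.453° eastward to +89.508°.

88.055°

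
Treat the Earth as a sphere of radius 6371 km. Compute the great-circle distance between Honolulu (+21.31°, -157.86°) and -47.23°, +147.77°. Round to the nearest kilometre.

9358 km

Δλ = 147.77 − -157.86 = 305.63°; wrapped into (−180°, 180°]: -54.37°.
Δφ = -47.23 − 21.31 = -68.54°.
a = sin²(Δφ/2) + cos φ₁ · cos φ₂ · sin²(Δλ/2) = 0.449120.
c = 2·atan2(√a, √(1−a)) = 1.46886 rad → d = 6371·c ≈ 9358.11 km.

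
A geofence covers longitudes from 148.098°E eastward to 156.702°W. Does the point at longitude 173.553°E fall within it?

Band width going east from +148.098° to -156.702°: ((-156.702 − 148.098) mod 360) = 55.200°.
Offset of +173.553° east of the west edge: ((173.553 − 148.098) mod 360) = 25.455°.
25.455° ≤ 55.200° ⇒ inside.

Yes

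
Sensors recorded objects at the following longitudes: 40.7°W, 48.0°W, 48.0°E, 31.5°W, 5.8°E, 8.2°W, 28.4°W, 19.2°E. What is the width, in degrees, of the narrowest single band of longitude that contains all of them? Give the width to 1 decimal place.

96.0°

Sort the longitudes: -48.0°, -40.7°, -31.5°, -28.4°, -8.2°, +5.8°, +19.2°, +48.0°.
Eastward gaps between consecutive values (wrapping around): 7.3°, 9.2°, 3.1°, 20.2°, 14.0°, 13.4°, 28.8°, 264.0°.
Largest gap = 264.0° ⇒ minimal covering band is its complement: 360° − 264.0° = 96.0°.
Band runs from -48.0° eastward to +48.0°.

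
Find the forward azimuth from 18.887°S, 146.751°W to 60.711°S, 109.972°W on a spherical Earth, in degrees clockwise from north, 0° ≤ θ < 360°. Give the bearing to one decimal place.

Δλ = -109.972 − -146.751 = 36.779°.
θ = atan2( sin Δλ · cos φ₂ , cos φ₁ · sin φ₂ − sin φ₁ · cos φ₂ · cos Δλ )
  = atan2(0.29291, -0.69837) = 157.246° → normalised to [0°, 360°): 157.246°.

157.2°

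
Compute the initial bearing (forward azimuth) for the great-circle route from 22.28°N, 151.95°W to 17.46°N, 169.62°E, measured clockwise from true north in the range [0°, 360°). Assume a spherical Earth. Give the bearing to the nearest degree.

Δλ = 169.62 − -151.95 = 321.57°; wrapped into (−180°, 180°]: -38.43°.
θ = atan2( sin Δλ · cos φ₂ , cos φ₁ · sin φ₂ − sin φ₁ · cos φ₂ · cos Δλ )
  = atan2(-0.59292, -0.00568) = -90.549° → normalised to [0°, 360°): 269.451°.

269°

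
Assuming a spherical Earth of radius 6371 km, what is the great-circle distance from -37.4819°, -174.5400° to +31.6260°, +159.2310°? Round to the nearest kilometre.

8153 km

Δλ = 159.2310 − -174.5400 = 333.7710°; wrapped into (−180°, 180°]: -26.2290°.
Δφ = 31.6260 − -37.4819 = 69.1079°.
a = sin²(Δφ/2) + cos φ₁ · cos φ₂ · sin²(Δλ/2) = 0.356482.
c = 2·atan2(√a, √(1−a)) = 1.27967 rad → d = 6371·c ≈ 8152.75 km.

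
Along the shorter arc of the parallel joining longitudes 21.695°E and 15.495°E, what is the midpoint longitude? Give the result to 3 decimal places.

Signed shortest Δλ from +21.695° to +15.495° is -6.200°.
Midpoint longitude = +21.695° + (-6.200°)/2 = +21.695° − 3.100° = +18.595°.

18.595°E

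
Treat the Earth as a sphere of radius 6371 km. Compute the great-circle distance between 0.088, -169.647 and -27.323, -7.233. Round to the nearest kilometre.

16452 km

Δλ = -7.233 − -169.647 = 162.414°.
Δφ = -27.323 − 0.088 = -27.411°.
a = sin²(Δφ/2) + cos φ₁ · cos φ₂ · sin²(Δλ/2) = 0.923808.
c = 2·atan2(√a, √(1−a)) = 2.58227 rad → d = 6371·c ≈ 16451.65 km.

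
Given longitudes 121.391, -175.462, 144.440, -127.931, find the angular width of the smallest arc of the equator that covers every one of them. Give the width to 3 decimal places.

Sort the longitudes: -175.462°, -127.931°, +121.391°, +144.440°.
Eastward gaps between consecutive values (wrapping around): 47.531°, 249.322°, 23.049°, 40.098°.
Largest gap = 249.322° ⇒ minimal covering band is its complement: 360° − 249.322° = 110.678°.
Band runs from +121.391° eastward to -127.931°, crossing the antimeridian.

110.678°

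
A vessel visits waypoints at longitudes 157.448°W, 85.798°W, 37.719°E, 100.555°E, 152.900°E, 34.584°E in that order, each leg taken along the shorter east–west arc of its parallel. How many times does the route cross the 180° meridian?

0

Leg 1: -157.448° → -85.798°, shortest Δλ = 71.65° (east) — does not cross 180°.
Leg 2: -85.798° → +37.719°, shortest Δλ = 123.517° (east) — does not cross 180°.
Leg 3: +37.719° → +100.555°, shortest Δλ = 62.836° (east) — does not cross 180°.
Leg 4: +100.555° → +152.900°, shortest Δλ = 52.345° (east) — does not cross 180°.
Leg 5: +152.900° → +34.584°, shortest Δλ = -118.316° (west) — does not cross 180°.
Total crossings: 0.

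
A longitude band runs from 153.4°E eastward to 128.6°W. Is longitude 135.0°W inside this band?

Band width going east from +153.4° to -128.6°: ((-128.6 − 153.4) mod 360) = 78.0°.
Offset of -135.0° east of the west edge: ((-135.0 − 153.4) mod 360) = 71.6°.
71.6° ≤ 78.0° ⇒ inside.

Yes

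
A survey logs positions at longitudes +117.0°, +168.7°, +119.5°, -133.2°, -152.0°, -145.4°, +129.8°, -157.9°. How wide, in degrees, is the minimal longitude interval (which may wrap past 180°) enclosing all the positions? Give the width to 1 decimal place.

109.8°

Sort the longitudes: -157.9°, -152.0°, -145.4°, -133.2°, +117.0°, +119.5°, +129.8°, +168.7°.
Eastward gaps between consecutive values (wrapping around): 5.9°, 6.6°, 12.2°, 250.2°, 2.5°, 10.3°, 38.9°, 33.4°.
Largest gap = 250.2° ⇒ minimal covering band is its complement: 360° − 250.2° = 109.8°.
Band runs from +117.0° eastward to -133.2°, crossing the antimeridian.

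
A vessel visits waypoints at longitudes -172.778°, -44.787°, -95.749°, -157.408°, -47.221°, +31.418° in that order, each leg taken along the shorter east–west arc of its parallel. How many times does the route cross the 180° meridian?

Leg 1: -172.778° → -44.787°, shortest Δλ = 127.991° (east) — does not cross 180°.
Leg 2: -44.787° → -95.749°, shortest Δλ = -50.962° (west) — does not cross 180°.
Leg 3: -95.749° → -157.408°, shortest Δλ = -61.659° (west) — does not cross 180°.
Leg 4: -157.408° → -47.221°, shortest Δλ = 110.187° (east) — does not cross 180°.
Leg 5: -47.221° → +31.418°, shortest Δλ = 78.639° (east) — does not cross 180°.
Total crossings: 0.

0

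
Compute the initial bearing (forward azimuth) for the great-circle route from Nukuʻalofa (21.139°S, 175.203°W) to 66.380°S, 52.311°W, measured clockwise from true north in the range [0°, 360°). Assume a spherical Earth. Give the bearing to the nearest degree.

160°

Δλ = -52.311 − -175.203 = 122.892°.
θ = atan2( sin Δλ · cos φ₂ , cos φ₁ · sin φ₂ − sin φ₁ · cos φ₂ · cos Δλ )
  = atan2(0.33644, -0.93304) = 160.171° → normalised to [0°, 360°): 160.171°.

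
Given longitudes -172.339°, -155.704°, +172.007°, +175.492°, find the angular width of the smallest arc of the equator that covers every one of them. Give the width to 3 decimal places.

Sort the longitudes: -172.339°, -155.704°, +172.007°, +175.492°.
Eastward gaps between consecutive values (wrapping around): 16.635°, 327.711°, 3.485°, 12.169°.
Largest gap = 327.711° ⇒ minimal covering band is its complement: 360° − 327.711° = 32.289°.
Band runs from +172.007° eastward to -155.704°, crossing the antimeridian.

32.289°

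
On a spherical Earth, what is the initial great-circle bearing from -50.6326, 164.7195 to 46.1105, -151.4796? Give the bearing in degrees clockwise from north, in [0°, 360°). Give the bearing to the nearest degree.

Δλ = -151.4796 − 164.7195 = -316.1991°; wrapped into (−180°, 180°]: 43.8009°.
θ = atan2( sin Δλ · cos φ₂ , cos φ₁ · sin φ₂ − sin φ₁ · cos φ₂ · cos Δλ )
  = atan2(0.47985, 0.84395) = 29.622° → normalised to [0°, 360°): 29.622°.

30°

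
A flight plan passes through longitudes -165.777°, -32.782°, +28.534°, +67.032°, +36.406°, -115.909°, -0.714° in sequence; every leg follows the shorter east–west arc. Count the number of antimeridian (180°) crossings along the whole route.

Leg 1: -165.777° → -32.782°, shortest Δλ = 132.995° (east) — does not cross 180°.
Leg 2: -32.782° → +28.534°, shortest Δλ = 61.316° (east) — does not cross 180°.
Leg 3: +28.534° → +67.032°, shortest Δλ = 38.498° (east) — does not cross 180°.
Leg 4: +67.032° → +36.406°, shortest Δλ = -30.626° (west) — does not cross 180°.
Leg 5: +36.406° → -115.909°, shortest Δλ = -152.315° (west) — does not cross 180°.
Leg 6: -115.909° → -0.714°, shortest Δλ = 115.195° (east) — does not cross 180°.
Total crossings: 0.

0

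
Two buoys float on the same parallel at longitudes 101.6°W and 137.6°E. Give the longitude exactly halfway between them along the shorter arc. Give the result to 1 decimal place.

162.0°W

Signed shortest Δλ from -101.6° to +137.6° is -120.8°.
Midpoint longitude = -101.6° + (-120.8°)/2 = -101.6° − 60.4° = -162.0°.
(The naïve average (-101.6 + +137.6)/2 = 18.0° is on the wrong side of the globe.)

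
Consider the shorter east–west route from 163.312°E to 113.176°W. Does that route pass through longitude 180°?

Yes

Naïve |-113.176 − 163.312| = 276.488° > 180°, so the shorter arc goes the other way round — across 180°.
Signed shortest Δλ = ((-113.176 − 163.312 + 180) mod 360) − 180 = 83.512°.
Going east by 83.512° from +163.312° passes through 180° before reaching -113.176°.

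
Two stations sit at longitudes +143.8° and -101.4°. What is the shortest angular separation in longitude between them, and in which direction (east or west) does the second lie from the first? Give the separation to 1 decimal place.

114.8° east

Raw difference: -101.4 − 143.8 = -245.2°.
Normalise into (−180°, 180°]: -245.2° + 360° = 114.8°.
Positive ⇒ the second point lies to the east; separation 114.8°.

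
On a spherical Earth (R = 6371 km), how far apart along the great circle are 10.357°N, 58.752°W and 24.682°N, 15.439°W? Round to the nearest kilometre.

4836 km

Δλ = -15.439 − -58.752 = 43.313°.
Δφ = 24.682 − 10.357 = 14.325°.
a = sin²(Δφ/2) + cos φ₁ · cos φ₂ · sin²(Δλ/2) = 0.137279.
c = 2·atan2(√a, √(1−a)) = 0.75912 rad → d = 6371·c ≈ 4836.35 km.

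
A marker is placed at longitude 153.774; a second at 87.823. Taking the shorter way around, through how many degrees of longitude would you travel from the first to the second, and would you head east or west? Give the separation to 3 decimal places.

Raw difference: 87.823 − 153.774 = -65.951°.
Normalise into (−180°, 180°]: -65.951° stays -65.951°.
Negative ⇒ the second point lies to the west; separation 65.951°.

65.951° west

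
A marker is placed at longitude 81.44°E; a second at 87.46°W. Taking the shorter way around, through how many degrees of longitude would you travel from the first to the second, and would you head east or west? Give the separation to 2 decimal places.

168.90° west

Raw difference: -87.46 − 81.44 = -168.9°.
Normalise into (−180°, 180°]: -168.9° stays -168.9°.
Negative ⇒ the second point lies to the west; separation 168.90°.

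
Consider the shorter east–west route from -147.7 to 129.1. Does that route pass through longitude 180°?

Yes

Naïve |129.1 − -147.7| = 276.8° > 180°, so the shorter arc goes the other way round — across 180°.
Signed shortest Δλ = ((129.1 − -147.7 + 180) mod 360) − 180 = -83.2°.
Going west by 83.2° from -147.7° passes through 180° before reaching +129.1°.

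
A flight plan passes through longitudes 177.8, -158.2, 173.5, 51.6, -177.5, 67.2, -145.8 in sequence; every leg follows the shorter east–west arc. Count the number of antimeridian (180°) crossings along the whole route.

5

Leg 1: +177.8° → -158.2°, shortest Δλ = 24.0° (east) — crosses 180°.
Leg 2: -158.2° → +173.5°, shortest Δλ = -28.3° (west) — crosses 180°.
Leg 3: +173.5° → +51.6°, shortest Δλ = -121.9° (west) — does not cross 180°.
Leg 4: +51.6° → -177.5°, shortest Δλ = 130.9° (east) — crosses 180°.
Leg 5: -177.5° → +67.2°, shortest Δλ = -115.3° (west) — crosses 180°.
Leg 6: +67.2° → -145.8°, shortest Δλ = 147.0° (east) — crosses 180°.
Total crossings: 5.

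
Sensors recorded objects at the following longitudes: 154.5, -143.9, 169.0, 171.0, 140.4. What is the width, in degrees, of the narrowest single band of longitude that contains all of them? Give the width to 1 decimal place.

Sort the longitudes: -143.9°, +140.4°, +154.5°, +169.0°, +171.0°.
Eastward gaps between consecutive values (wrapping around): 284.3°, 14.1°, 14.5°, 2.0°, 45.1°.
Largest gap = 284.3° ⇒ minimal covering band is its complement: 360° − 284.3° = 75.7°.
Band runs from +140.4° eastward to -143.9°, crossing the antimeridian.

75.7°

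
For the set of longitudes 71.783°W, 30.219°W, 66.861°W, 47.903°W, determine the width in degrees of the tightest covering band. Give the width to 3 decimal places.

Sort the longitudes: -71.783°, -66.861°, -47.903°, -30.219°.
Eastward gaps between consecutive values (wrapping around): 4.922°, 18.958°, 17.684°, 318.436°.
Largest gap = 318.436° ⇒ minimal covering band is its complement: 360° − 318.436° = 41.564°.
Band runs from -71.783° eastward to -30.219°.

41.564°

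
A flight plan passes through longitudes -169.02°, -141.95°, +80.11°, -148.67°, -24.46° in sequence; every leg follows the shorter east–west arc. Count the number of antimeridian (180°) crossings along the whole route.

2

Leg 1: -169.02° → -141.95°, shortest Δλ = 27.07° (east) — does not cross 180°.
Leg 2: -141.95° → +80.11°, shortest Δλ = -137.94° (west) — crosses 180°.
Leg 3: +80.11° → -148.67°, shortest Δλ = 131.22° (east) — crosses 180°.
Leg 4: -148.67° → -24.46°, shortest Δλ = 124.21° (east) — does not cross 180°.
Total crossings: 2.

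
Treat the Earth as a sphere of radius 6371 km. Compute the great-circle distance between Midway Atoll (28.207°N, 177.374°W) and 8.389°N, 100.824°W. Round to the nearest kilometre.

8254 km

Δλ = -100.824 − -177.374 = 76.550°.
Δφ = 8.389 − 28.207 = -19.818°.
a = sin²(Δφ/2) + cos φ₁ · cos φ₂ · sin²(Δλ/2) = 0.364130.
c = 2·atan2(√a, √(1−a)) = 1.29560 rad → d = 6371·c ≈ 8254.24 km.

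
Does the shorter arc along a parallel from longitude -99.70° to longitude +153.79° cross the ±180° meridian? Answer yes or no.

Naïve |153.79 − -99.70| = 253.49° > 180°, so the shorter arc goes the other way round — across 180°.
Signed shortest Δλ = ((153.79 − -99.70 + 180) mod 360) − 180 = -106.51°.
Going west by 106.51° from -99.70° passes through 180° before reaching +153.79°.

Yes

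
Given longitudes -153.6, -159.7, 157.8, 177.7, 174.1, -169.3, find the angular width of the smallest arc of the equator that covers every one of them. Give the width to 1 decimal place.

48.6°

Sort the longitudes: -169.3°, -159.7°, -153.6°, +157.8°, +174.1°, +177.7°.
Eastward gaps between consecutive values (wrapping around): 9.6°, 6.1°, 311.4°, 16.3°, 3.6°, 13.0°.
Largest gap = 311.4° ⇒ minimal covering band is its complement: 360° − 311.4° = 48.6°.
Band runs from +157.8° eastward to -153.6°, crossing the antimeridian.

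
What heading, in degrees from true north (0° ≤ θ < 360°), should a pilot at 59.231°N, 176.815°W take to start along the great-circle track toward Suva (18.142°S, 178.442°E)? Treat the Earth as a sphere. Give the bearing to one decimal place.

Δλ = 178.442 − -176.815 = 355.257°; wrapped into (−180°, 180°]: -4.743°.
θ = atan2( sin Δλ · cos φ₂ , cos φ₁ · sin φ₂ − sin φ₁ · cos φ₂ · cos Δλ )
  = atan2(-0.07858, -0.97302) = -175.383° → normalised to [0°, 360°): 184.617°.

184.6°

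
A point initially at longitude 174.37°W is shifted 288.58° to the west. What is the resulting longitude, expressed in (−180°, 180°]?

102.95°W

Start at -174.37°; shift −288.58° → -462.95°.
-462.95° lies outside (−180°, 180°]; add 360° → -102.95°.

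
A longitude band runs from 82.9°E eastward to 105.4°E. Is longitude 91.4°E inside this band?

Band width going east from +82.9° to +105.4°: ((105.4 − 82.9) mod 360) = 22.5°.
Offset of +91.4° east of the west edge: ((91.4 − 82.9) mod 360) = 8.5°.
8.5° ≤ 22.5° ⇒ inside.

Yes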